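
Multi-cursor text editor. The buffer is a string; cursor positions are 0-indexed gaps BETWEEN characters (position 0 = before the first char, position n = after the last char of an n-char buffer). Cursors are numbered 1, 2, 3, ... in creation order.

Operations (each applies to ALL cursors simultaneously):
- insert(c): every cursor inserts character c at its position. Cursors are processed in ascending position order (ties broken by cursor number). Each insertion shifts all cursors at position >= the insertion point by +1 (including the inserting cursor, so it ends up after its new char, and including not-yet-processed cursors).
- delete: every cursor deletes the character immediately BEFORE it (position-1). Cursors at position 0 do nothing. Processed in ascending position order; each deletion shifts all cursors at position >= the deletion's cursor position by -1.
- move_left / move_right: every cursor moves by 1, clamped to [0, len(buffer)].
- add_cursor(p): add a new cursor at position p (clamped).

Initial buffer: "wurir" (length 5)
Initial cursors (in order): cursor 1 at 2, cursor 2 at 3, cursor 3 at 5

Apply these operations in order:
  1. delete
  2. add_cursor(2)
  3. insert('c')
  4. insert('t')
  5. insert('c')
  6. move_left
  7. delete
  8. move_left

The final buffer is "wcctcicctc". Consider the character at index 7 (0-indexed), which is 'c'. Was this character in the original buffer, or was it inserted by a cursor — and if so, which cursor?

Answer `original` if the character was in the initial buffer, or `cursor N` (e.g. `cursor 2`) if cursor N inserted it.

After op 1 (delete): buffer="wi" (len 2), cursors c1@1 c2@1 c3@2, authorship ..
After op 2 (add_cursor(2)): buffer="wi" (len 2), cursors c1@1 c2@1 c3@2 c4@2, authorship ..
After op 3 (insert('c')): buffer="wccicc" (len 6), cursors c1@3 c2@3 c3@6 c4@6, authorship .12.34
After op 4 (insert('t')): buffer="wcctticctt" (len 10), cursors c1@5 c2@5 c3@10 c4@10, authorship .1212.3434
After op 5 (insert('c')): buffer="wccttcciccttcc" (len 14), cursors c1@7 c2@7 c3@14 c4@14, authorship .121212.343434
After op 6 (move_left): buffer="wccttcciccttcc" (len 14), cursors c1@6 c2@6 c3@13 c4@13, authorship .121212.343434
After op 7 (delete): buffer="wcctcicctc" (len 10), cursors c1@4 c2@4 c3@9 c4@9, authorship .1212.3434
After op 8 (move_left): buffer="wcctcicctc" (len 10), cursors c1@3 c2@3 c3@8 c4@8, authorship .1212.3434
Authorship (.=original, N=cursor N): . 1 2 1 2 . 3 4 3 4
Index 7: author = 4

Answer: cursor 4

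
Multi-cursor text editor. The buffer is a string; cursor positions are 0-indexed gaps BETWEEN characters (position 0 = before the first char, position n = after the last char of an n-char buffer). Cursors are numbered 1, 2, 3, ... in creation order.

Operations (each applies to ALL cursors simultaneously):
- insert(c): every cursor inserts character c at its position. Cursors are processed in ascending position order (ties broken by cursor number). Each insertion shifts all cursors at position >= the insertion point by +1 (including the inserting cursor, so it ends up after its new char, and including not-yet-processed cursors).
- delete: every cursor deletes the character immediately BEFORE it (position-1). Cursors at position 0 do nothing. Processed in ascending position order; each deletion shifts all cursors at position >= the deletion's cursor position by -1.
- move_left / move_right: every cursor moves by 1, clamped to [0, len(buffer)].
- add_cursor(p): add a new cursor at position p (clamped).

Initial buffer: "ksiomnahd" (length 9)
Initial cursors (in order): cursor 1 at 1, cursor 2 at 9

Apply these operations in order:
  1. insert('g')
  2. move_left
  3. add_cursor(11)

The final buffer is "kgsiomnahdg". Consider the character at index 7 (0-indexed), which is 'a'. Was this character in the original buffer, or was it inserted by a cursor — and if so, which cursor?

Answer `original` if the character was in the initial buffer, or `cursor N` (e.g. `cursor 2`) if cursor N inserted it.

After op 1 (insert('g')): buffer="kgsiomnahdg" (len 11), cursors c1@2 c2@11, authorship .1........2
After op 2 (move_left): buffer="kgsiomnahdg" (len 11), cursors c1@1 c2@10, authorship .1........2
After op 3 (add_cursor(11)): buffer="kgsiomnahdg" (len 11), cursors c1@1 c2@10 c3@11, authorship .1........2
Authorship (.=original, N=cursor N): . 1 . . . . . . . . 2
Index 7: author = original

Answer: original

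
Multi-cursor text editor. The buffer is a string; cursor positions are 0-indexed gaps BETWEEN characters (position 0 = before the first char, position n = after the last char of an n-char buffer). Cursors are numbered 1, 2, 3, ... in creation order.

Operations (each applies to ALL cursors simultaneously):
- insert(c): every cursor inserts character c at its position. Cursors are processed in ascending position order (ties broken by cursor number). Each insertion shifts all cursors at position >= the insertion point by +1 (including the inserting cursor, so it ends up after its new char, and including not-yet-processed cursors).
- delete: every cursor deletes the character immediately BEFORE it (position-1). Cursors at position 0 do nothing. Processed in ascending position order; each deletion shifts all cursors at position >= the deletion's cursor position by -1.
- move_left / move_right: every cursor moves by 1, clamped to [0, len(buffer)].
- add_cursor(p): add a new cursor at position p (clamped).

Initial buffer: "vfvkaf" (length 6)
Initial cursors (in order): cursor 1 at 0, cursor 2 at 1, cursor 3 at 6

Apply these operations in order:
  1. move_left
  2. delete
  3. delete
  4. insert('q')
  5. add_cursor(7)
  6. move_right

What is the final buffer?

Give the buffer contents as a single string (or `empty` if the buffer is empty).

Answer: qqvfvqf

Derivation:
After op 1 (move_left): buffer="vfvkaf" (len 6), cursors c1@0 c2@0 c3@5, authorship ......
After op 2 (delete): buffer="vfvkf" (len 5), cursors c1@0 c2@0 c3@4, authorship .....
After op 3 (delete): buffer="vfvf" (len 4), cursors c1@0 c2@0 c3@3, authorship ....
After op 4 (insert('q')): buffer="qqvfvqf" (len 7), cursors c1@2 c2@2 c3@6, authorship 12...3.
After op 5 (add_cursor(7)): buffer="qqvfvqf" (len 7), cursors c1@2 c2@2 c3@6 c4@7, authorship 12...3.
After op 6 (move_right): buffer="qqvfvqf" (len 7), cursors c1@3 c2@3 c3@7 c4@7, authorship 12...3.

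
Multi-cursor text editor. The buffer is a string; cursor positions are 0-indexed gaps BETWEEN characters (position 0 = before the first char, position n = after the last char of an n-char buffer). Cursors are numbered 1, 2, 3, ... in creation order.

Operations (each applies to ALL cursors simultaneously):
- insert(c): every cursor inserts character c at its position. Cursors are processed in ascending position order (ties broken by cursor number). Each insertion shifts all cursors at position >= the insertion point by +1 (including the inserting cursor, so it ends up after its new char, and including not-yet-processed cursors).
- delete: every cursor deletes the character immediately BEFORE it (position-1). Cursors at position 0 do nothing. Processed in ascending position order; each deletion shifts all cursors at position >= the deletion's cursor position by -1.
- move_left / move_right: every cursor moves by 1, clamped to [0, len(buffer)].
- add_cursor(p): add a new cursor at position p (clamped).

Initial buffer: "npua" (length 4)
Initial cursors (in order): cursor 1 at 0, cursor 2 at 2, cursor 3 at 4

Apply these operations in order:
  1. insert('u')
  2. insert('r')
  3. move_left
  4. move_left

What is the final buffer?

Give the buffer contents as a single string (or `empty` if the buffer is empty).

Answer: urnpuruaur

Derivation:
After op 1 (insert('u')): buffer="unpuuau" (len 7), cursors c1@1 c2@4 c3@7, authorship 1..2..3
After op 2 (insert('r')): buffer="urnpuruaur" (len 10), cursors c1@2 c2@6 c3@10, authorship 11..22..33
After op 3 (move_left): buffer="urnpuruaur" (len 10), cursors c1@1 c2@5 c3@9, authorship 11..22..33
After op 4 (move_left): buffer="urnpuruaur" (len 10), cursors c1@0 c2@4 c3@8, authorship 11..22..33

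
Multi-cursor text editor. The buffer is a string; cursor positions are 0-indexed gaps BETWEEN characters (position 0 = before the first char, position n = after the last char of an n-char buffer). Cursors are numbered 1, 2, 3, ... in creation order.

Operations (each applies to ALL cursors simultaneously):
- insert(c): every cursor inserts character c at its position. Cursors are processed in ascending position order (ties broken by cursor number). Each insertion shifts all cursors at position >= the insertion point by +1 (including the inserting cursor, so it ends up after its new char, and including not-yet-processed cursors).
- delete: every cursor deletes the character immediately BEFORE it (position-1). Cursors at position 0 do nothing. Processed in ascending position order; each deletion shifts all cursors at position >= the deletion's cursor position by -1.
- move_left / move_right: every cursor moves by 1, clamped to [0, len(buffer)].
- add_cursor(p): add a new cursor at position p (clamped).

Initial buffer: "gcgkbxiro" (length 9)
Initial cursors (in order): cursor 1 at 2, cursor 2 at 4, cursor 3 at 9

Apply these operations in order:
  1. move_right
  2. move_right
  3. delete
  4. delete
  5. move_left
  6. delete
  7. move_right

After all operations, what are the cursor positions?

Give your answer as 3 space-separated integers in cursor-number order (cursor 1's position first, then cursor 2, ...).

Answer: 1 1 1

Derivation:
After op 1 (move_right): buffer="gcgkbxiro" (len 9), cursors c1@3 c2@5 c3@9, authorship .........
After op 2 (move_right): buffer="gcgkbxiro" (len 9), cursors c1@4 c2@6 c3@9, authorship .........
After op 3 (delete): buffer="gcgbir" (len 6), cursors c1@3 c2@4 c3@6, authorship ......
After op 4 (delete): buffer="gci" (len 3), cursors c1@2 c2@2 c3@3, authorship ...
After op 5 (move_left): buffer="gci" (len 3), cursors c1@1 c2@1 c3@2, authorship ...
After op 6 (delete): buffer="i" (len 1), cursors c1@0 c2@0 c3@0, authorship .
After op 7 (move_right): buffer="i" (len 1), cursors c1@1 c2@1 c3@1, authorship .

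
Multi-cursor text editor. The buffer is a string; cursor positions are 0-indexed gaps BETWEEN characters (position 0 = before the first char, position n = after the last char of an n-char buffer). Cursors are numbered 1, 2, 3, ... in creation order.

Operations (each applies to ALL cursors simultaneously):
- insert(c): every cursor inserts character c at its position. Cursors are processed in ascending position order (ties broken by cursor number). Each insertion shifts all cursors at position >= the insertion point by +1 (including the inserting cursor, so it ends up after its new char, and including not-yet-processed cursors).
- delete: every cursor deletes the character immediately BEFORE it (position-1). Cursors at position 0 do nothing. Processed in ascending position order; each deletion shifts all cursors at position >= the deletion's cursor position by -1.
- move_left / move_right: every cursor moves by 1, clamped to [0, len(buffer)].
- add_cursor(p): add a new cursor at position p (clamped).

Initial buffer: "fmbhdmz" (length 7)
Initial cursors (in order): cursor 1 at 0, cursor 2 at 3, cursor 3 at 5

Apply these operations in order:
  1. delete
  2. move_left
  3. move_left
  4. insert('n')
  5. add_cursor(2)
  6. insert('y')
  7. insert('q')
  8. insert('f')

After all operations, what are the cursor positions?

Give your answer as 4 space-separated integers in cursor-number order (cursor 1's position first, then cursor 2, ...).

Answer: 11 11 16 11

Derivation:
After op 1 (delete): buffer="fmhmz" (len 5), cursors c1@0 c2@2 c3@3, authorship .....
After op 2 (move_left): buffer="fmhmz" (len 5), cursors c1@0 c2@1 c3@2, authorship .....
After op 3 (move_left): buffer="fmhmz" (len 5), cursors c1@0 c2@0 c3@1, authorship .....
After op 4 (insert('n')): buffer="nnfnmhmz" (len 8), cursors c1@2 c2@2 c3@4, authorship 12.3....
After op 5 (add_cursor(2)): buffer="nnfnmhmz" (len 8), cursors c1@2 c2@2 c4@2 c3@4, authorship 12.3....
After op 6 (insert('y')): buffer="nnyyyfnymhmz" (len 12), cursors c1@5 c2@5 c4@5 c3@8, authorship 12124.33....
After op 7 (insert('q')): buffer="nnyyyqqqfnyqmhmz" (len 16), cursors c1@8 c2@8 c4@8 c3@12, authorship 12124124.333....
After op 8 (insert('f')): buffer="nnyyyqqqffffnyqfmhmz" (len 20), cursors c1@11 c2@11 c4@11 c3@16, authorship 12124124124.3333....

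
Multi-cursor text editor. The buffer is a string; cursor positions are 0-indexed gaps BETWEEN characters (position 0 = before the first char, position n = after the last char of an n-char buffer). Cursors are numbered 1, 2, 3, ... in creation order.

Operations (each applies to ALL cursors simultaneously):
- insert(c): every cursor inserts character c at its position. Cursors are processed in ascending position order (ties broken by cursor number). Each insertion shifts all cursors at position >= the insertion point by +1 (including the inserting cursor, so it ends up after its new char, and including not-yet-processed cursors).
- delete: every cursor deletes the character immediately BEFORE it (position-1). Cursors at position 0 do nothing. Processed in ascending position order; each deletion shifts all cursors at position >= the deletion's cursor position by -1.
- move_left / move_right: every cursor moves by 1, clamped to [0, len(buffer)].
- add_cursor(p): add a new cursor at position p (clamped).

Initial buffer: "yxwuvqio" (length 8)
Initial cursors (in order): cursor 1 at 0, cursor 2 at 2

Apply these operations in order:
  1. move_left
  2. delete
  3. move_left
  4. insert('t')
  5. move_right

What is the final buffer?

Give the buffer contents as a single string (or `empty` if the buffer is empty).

After op 1 (move_left): buffer="yxwuvqio" (len 8), cursors c1@0 c2@1, authorship ........
After op 2 (delete): buffer="xwuvqio" (len 7), cursors c1@0 c2@0, authorship .......
After op 3 (move_left): buffer="xwuvqio" (len 7), cursors c1@0 c2@0, authorship .......
After op 4 (insert('t')): buffer="ttxwuvqio" (len 9), cursors c1@2 c2@2, authorship 12.......
After op 5 (move_right): buffer="ttxwuvqio" (len 9), cursors c1@3 c2@3, authorship 12.......

Answer: ttxwuvqio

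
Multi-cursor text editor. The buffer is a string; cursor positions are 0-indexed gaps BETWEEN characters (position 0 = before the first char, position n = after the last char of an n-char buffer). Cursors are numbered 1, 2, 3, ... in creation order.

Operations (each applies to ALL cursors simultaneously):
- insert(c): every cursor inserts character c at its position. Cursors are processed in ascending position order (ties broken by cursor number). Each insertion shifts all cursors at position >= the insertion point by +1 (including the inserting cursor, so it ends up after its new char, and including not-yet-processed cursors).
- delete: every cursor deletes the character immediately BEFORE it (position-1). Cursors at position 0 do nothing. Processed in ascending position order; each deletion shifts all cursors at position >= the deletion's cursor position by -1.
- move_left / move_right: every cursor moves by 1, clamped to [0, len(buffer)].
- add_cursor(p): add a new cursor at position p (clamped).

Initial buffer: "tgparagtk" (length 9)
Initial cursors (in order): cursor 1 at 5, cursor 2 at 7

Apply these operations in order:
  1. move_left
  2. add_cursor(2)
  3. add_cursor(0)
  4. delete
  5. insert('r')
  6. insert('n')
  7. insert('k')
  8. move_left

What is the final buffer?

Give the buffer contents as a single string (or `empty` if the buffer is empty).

After op 1 (move_left): buffer="tgparagtk" (len 9), cursors c1@4 c2@6, authorship .........
After op 2 (add_cursor(2)): buffer="tgparagtk" (len 9), cursors c3@2 c1@4 c2@6, authorship .........
After op 3 (add_cursor(0)): buffer="tgparagtk" (len 9), cursors c4@0 c3@2 c1@4 c2@6, authorship .........
After op 4 (delete): buffer="tprgtk" (len 6), cursors c4@0 c3@1 c1@2 c2@3, authorship ......
After op 5 (insert('r')): buffer="rtrprrrgtk" (len 10), cursors c4@1 c3@3 c1@5 c2@7, authorship 4.3.1.2...
After op 6 (insert('n')): buffer="rntrnprnrrngtk" (len 14), cursors c4@2 c3@5 c1@8 c2@11, authorship 44.33.11.22...
After op 7 (insert('k')): buffer="rnktrnkprnkrrnkgtk" (len 18), cursors c4@3 c3@7 c1@11 c2@15, authorship 444.333.111.222...
After op 8 (move_left): buffer="rnktrnkprnkrrnkgtk" (len 18), cursors c4@2 c3@6 c1@10 c2@14, authorship 444.333.111.222...

Answer: rnktrnkprnkrrnkgtk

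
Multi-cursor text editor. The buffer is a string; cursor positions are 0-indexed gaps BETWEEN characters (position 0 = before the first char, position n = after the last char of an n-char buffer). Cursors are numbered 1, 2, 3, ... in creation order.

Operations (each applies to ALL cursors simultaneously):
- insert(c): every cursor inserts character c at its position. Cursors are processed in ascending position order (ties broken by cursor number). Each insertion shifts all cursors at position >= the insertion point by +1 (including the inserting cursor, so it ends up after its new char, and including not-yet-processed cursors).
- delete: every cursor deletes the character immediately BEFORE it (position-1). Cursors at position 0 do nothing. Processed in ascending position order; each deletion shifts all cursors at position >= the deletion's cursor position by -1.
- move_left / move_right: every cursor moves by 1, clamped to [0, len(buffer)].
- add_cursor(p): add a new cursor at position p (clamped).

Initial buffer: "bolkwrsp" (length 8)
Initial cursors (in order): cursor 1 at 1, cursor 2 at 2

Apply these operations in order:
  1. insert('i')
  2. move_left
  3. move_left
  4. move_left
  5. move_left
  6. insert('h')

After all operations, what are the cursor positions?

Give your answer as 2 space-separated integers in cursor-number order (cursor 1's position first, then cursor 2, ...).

Answer: 2 2

Derivation:
After op 1 (insert('i')): buffer="bioilkwrsp" (len 10), cursors c1@2 c2@4, authorship .1.2......
After op 2 (move_left): buffer="bioilkwrsp" (len 10), cursors c1@1 c2@3, authorship .1.2......
After op 3 (move_left): buffer="bioilkwrsp" (len 10), cursors c1@0 c2@2, authorship .1.2......
After op 4 (move_left): buffer="bioilkwrsp" (len 10), cursors c1@0 c2@1, authorship .1.2......
After op 5 (move_left): buffer="bioilkwrsp" (len 10), cursors c1@0 c2@0, authorship .1.2......
After op 6 (insert('h')): buffer="hhbioilkwrsp" (len 12), cursors c1@2 c2@2, authorship 12.1.2......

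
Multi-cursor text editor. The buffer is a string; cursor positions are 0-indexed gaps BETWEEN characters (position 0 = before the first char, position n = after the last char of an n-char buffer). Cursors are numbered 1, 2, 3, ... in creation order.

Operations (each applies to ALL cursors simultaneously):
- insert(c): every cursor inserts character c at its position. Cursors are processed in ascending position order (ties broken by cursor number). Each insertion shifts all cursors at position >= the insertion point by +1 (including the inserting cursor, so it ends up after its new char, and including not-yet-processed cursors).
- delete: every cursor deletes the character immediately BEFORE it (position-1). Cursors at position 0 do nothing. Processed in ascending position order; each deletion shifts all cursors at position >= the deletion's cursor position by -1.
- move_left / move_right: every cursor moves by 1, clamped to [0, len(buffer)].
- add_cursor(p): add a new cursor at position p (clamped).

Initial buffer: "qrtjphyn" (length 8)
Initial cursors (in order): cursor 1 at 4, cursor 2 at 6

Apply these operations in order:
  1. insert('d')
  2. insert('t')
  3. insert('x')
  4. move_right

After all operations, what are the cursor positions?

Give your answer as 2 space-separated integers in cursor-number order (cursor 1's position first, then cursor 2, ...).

Answer: 8 13

Derivation:
After op 1 (insert('d')): buffer="qrtjdphdyn" (len 10), cursors c1@5 c2@8, authorship ....1..2..
After op 2 (insert('t')): buffer="qrtjdtphdtyn" (len 12), cursors c1@6 c2@10, authorship ....11..22..
After op 3 (insert('x')): buffer="qrtjdtxphdtxyn" (len 14), cursors c1@7 c2@12, authorship ....111..222..
After op 4 (move_right): buffer="qrtjdtxphdtxyn" (len 14), cursors c1@8 c2@13, authorship ....111..222..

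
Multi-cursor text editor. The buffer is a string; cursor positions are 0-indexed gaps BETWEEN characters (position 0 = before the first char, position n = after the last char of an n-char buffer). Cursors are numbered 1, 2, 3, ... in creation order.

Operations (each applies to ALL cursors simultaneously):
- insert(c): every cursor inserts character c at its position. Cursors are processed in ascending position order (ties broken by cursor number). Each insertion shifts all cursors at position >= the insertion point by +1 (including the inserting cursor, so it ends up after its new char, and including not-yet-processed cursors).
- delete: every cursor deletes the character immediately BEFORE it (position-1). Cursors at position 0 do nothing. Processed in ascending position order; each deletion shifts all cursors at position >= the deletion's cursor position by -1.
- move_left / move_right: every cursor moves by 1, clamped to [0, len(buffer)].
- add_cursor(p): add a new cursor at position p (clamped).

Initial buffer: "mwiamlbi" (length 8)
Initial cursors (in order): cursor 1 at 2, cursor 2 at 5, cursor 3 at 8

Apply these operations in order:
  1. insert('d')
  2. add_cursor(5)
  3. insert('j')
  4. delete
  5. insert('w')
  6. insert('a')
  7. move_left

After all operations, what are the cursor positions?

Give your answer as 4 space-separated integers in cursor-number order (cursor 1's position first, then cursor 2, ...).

After op 1 (insert('d')): buffer="mwdiamdlbid" (len 11), cursors c1@3 c2@7 c3@11, authorship ..1...2...3
After op 2 (add_cursor(5)): buffer="mwdiamdlbid" (len 11), cursors c1@3 c4@5 c2@7 c3@11, authorship ..1...2...3
After op 3 (insert('j')): buffer="mwdjiajmdjlbidj" (len 15), cursors c1@4 c4@7 c2@10 c3@15, authorship ..11..4.22...33
After op 4 (delete): buffer="mwdiamdlbid" (len 11), cursors c1@3 c4@5 c2@7 c3@11, authorship ..1...2...3
After op 5 (insert('w')): buffer="mwdwiawmdwlbidw" (len 15), cursors c1@4 c4@7 c2@10 c3@15, authorship ..11..4.22...33
After op 6 (insert('a')): buffer="mwdwaiawamdwalbidwa" (len 19), cursors c1@5 c4@9 c2@13 c3@19, authorship ..111..44.222...333
After op 7 (move_left): buffer="mwdwaiawamdwalbidwa" (len 19), cursors c1@4 c4@8 c2@12 c3@18, authorship ..111..44.222...333

Answer: 4 12 18 8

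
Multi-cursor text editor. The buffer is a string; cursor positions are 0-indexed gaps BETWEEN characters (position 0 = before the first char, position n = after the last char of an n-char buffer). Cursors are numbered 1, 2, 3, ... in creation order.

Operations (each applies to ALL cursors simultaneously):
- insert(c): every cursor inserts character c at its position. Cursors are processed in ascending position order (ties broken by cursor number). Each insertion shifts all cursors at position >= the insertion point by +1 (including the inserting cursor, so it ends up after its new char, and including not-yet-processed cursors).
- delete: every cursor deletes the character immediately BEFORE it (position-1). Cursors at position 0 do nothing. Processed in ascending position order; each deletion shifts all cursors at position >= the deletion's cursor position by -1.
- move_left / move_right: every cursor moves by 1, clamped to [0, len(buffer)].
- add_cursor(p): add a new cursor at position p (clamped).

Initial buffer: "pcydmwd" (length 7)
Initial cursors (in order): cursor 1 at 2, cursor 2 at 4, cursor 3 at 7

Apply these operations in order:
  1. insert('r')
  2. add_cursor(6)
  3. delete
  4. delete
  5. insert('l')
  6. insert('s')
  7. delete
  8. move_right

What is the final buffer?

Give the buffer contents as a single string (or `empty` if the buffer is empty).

After op 1 (insert('r')): buffer="pcrydrmwdr" (len 10), cursors c1@3 c2@6 c3@10, authorship ..1..2...3
After op 2 (add_cursor(6)): buffer="pcrydrmwdr" (len 10), cursors c1@3 c2@6 c4@6 c3@10, authorship ..1..2...3
After op 3 (delete): buffer="pcymwd" (len 6), cursors c1@2 c2@3 c4@3 c3@6, authorship ......
After op 4 (delete): buffer="mw" (len 2), cursors c1@0 c2@0 c4@0 c3@2, authorship ..
After op 5 (insert('l')): buffer="lllmwl" (len 6), cursors c1@3 c2@3 c4@3 c3@6, authorship 124..3
After op 6 (insert('s')): buffer="lllsssmwls" (len 10), cursors c1@6 c2@6 c4@6 c3@10, authorship 124124..33
After op 7 (delete): buffer="lllmwl" (len 6), cursors c1@3 c2@3 c4@3 c3@6, authorship 124..3
After op 8 (move_right): buffer="lllmwl" (len 6), cursors c1@4 c2@4 c4@4 c3@6, authorship 124..3

Answer: lllmwl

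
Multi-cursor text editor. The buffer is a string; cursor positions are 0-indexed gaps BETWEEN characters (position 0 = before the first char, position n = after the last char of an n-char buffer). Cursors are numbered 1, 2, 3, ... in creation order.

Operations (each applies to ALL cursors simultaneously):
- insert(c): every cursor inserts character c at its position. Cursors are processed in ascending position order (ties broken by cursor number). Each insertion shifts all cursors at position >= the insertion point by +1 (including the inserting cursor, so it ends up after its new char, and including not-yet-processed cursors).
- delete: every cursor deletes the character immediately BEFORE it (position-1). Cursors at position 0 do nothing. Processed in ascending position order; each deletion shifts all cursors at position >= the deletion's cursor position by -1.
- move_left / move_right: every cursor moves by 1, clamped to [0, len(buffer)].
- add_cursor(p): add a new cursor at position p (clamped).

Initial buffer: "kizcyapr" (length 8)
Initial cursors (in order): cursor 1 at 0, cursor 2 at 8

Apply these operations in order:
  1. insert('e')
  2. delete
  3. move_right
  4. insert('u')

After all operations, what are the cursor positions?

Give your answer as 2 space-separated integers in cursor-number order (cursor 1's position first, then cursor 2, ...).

After op 1 (insert('e')): buffer="ekizcyapre" (len 10), cursors c1@1 c2@10, authorship 1........2
After op 2 (delete): buffer="kizcyapr" (len 8), cursors c1@0 c2@8, authorship ........
After op 3 (move_right): buffer="kizcyapr" (len 8), cursors c1@1 c2@8, authorship ........
After op 4 (insert('u')): buffer="kuizcyapru" (len 10), cursors c1@2 c2@10, authorship .1.......2

Answer: 2 10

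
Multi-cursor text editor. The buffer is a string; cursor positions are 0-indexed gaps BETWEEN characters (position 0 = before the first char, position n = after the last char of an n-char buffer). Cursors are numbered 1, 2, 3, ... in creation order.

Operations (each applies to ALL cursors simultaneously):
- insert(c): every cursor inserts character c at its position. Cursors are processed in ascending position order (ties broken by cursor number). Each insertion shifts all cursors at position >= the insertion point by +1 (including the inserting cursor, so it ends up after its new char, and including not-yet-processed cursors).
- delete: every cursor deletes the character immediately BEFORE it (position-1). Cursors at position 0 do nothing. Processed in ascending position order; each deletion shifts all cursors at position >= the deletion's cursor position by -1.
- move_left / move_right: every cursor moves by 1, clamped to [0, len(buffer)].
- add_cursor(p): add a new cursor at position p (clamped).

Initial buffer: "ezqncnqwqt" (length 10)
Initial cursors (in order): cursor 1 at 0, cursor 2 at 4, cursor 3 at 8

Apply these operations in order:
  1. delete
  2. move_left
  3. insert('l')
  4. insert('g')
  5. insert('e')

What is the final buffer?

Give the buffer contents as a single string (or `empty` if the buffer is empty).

After op 1 (delete): buffer="ezqcnqqt" (len 8), cursors c1@0 c2@3 c3@6, authorship ........
After op 2 (move_left): buffer="ezqcnqqt" (len 8), cursors c1@0 c2@2 c3@5, authorship ........
After op 3 (insert('l')): buffer="lezlqcnlqqt" (len 11), cursors c1@1 c2@4 c3@8, authorship 1..2...3...
After op 4 (insert('g')): buffer="lgezlgqcnlgqqt" (len 14), cursors c1@2 c2@6 c3@11, authorship 11..22...33...
After op 5 (insert('e')): buffer="lgeezlgeqcnlgeqqt" (len 17), cursors c1@3 c2@8 c3@14, authorship 111..222...333...

Answer: lgeezlgeqcnlgeqqt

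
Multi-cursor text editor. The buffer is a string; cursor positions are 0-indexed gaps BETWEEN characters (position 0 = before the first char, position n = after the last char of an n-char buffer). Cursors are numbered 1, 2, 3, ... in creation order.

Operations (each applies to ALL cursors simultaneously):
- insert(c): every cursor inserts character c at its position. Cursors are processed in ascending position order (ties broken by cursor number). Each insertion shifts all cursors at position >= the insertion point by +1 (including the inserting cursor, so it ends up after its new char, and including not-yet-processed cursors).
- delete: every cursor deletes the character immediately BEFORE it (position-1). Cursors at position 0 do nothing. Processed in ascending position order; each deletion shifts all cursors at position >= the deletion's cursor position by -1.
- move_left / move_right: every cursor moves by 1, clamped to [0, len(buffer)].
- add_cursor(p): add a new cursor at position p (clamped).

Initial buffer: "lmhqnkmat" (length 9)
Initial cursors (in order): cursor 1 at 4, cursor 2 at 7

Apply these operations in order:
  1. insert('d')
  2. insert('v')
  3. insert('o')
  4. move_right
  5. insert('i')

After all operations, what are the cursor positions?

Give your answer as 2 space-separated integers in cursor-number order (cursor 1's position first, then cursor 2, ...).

After op 1 (insert('d')): buffer="lmhqdnkmdat" (len 11), cursors c1@5 c2@9, authorship ....1...2..
After op 2 (insert('v')): buffer="lmhqdvnkmdvat" (len 13), cursors c1@6 c2@11, authorship ....11...22..
After op 3 (insert('o')): buffer="lmhqdvonkmdvoat" (len 15), cursors c1@7 c2@13, authorship ....111...222..
After op 4 (move_right): buffer="lmhqdvonkmdvoat" (len 15), cursors c1@8 c2@14, authorship ....111...222..
After op 5 (insert('i')): buffer="lmhqdvonikmdvoait" (len 17), cursors c1@9 c2@16, authorship ....111.1..222.2.

Answer: 9 16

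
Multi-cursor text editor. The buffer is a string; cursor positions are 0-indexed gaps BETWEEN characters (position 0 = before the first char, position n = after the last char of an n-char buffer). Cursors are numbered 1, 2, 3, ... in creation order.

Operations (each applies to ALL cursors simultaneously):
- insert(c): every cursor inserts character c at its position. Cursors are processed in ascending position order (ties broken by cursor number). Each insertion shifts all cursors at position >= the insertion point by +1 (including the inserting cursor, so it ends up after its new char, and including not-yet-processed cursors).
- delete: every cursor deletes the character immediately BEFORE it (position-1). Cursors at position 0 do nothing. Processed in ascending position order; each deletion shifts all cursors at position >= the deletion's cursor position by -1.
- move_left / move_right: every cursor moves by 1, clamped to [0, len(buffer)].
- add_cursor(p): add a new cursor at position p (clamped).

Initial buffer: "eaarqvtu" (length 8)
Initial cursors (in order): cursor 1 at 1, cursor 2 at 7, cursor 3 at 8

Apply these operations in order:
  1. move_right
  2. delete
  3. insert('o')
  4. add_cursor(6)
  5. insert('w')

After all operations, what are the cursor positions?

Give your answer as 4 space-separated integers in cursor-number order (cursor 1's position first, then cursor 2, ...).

Answer: 3 12 12 8

Derivation:
After op 1 (move_right): buffer="eaarqvtu" (len 8), cursors c1@2 c2@8 c3@8, authorship ........
After op 2 (delete): buffer="earqv" (len 5), cursors c1@1 c2@5 c3@5, authorship .....
After op 3 (insert('o')): buffer="eoarqvoo" (len 8), cursors c1@2 c2@8 c3@8, authorship .1....23
After op 4 (add_cursor(6)): buffer="eoarqvoo" (len 8), cursors c1@2 c4@6 c2@8 c3@8, authorship .1....23
After op 5 (insert('w')): buffer="eowarqvwooww" (len 12), cursors c1@3 c4@8 c2@12 c3@12, authorship .11....42323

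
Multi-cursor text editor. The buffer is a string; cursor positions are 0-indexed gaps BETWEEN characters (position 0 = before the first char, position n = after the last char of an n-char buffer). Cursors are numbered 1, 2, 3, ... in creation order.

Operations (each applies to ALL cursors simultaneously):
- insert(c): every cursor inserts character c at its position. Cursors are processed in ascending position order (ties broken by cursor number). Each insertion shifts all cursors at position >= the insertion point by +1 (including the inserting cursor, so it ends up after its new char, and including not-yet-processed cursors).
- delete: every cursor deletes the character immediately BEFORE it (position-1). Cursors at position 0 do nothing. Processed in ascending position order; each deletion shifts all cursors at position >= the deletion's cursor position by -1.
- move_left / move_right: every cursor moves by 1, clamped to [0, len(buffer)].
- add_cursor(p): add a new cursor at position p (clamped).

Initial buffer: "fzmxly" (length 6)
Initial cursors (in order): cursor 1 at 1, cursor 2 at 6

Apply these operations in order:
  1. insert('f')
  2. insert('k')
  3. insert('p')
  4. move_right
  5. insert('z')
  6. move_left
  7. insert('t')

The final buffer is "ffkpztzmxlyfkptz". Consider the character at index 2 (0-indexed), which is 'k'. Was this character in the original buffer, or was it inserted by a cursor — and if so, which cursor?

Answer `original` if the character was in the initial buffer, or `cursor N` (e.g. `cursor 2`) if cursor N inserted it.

After op 1 (insert('f')): buffer="ffzmxlyf" (len 8), cursors c1@2 c2@8, authorship .1.....2
After op 2 (insert('k')): buffer="ffkzmxlyfk" (len 10), cursors c1@3 c2@10, authorship .11.....22
After op 3 (insert('p')): buffer="ffkpzmxlyfkp" (len 12), cursors c1@4 c2@12, authorship .111.....222
After op 4 (move_right): buffer="ffkpzmxlyfkp" (len 12), cursors c1@5 c2@12, authorship .111.....222
After op 5 (insert('z')): buffer="ffkpzzmxlyfkpz" (len 14), cursors c1@6 c2@14, authorship .111.1....2222
After op 6 (move_left): buffer="ffkpzzmxlyfkpz" (len 14), cursors c1@5 c2@13, authorship .111.1....2222
After op 7 (insert('t')): buffer="ffkpztzmxlyfkptz" (len 16), cursors c1@6 c2@15, authorship .111.11....22222
Authorship (.=original, N=cursor N): . 1 1 1 . 1 1 . . . . 2 2 2 2 2
Index 2: author = 1

Answer: cursor 1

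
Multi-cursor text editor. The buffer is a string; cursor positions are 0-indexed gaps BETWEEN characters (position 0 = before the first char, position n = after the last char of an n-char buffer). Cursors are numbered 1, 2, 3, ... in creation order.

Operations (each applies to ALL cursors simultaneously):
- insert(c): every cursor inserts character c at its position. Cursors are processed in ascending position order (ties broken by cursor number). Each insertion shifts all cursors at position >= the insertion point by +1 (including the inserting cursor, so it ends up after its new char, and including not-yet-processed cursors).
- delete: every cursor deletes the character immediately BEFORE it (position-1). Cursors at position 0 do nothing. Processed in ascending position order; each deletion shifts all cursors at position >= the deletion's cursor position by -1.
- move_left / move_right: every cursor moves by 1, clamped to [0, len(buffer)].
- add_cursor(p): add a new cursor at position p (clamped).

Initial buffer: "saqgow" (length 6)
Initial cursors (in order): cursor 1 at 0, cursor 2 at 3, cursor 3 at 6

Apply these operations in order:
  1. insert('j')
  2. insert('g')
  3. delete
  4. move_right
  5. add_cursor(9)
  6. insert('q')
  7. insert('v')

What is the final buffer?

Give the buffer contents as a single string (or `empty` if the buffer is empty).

Answer: jsqvaqjgqvowjqqvv

Derivation:
After op 1 (insert('j')): buffer="jsaqjgowj" (len 9), cursors c1@1 c2@5 c3@9, authorship 1...2...3
After op 2 (insert('g')): buffer="jgsaqjggowjg" (len 12), cursors c1@2 c2@7 c3@12, authorship 11...22...33
After op 3 (delete): buffer="jsaqjgowj" (len 9), cursors c1@1 c2@5 c3@9, authorship 1...2...3
After op 4 (move_right): buffer="jsaqjgowj" (len 9), cursors c1@2 c2@6 c3@9, authorship 1...2...3
After op 5 (add_cursor(9)): buffer="jsaqjgowj" (len 9), cursors c1@2 c2@6 c3@9 c4@9, authorship 1...2...3
After op 6 (insert('q')): buffer="jsqaqjgqowjqq" (len 13), cursors c1@3 c2@8 c3@13 c4@13, authorship 1.1..2.2..334
After op 7 (insert('v')): buffer="jsqvaqjgqvowjqqvv" (len 17), cursors c1@4 c2@10 c3@17 c4@17, authorship 1.11..2.22..33434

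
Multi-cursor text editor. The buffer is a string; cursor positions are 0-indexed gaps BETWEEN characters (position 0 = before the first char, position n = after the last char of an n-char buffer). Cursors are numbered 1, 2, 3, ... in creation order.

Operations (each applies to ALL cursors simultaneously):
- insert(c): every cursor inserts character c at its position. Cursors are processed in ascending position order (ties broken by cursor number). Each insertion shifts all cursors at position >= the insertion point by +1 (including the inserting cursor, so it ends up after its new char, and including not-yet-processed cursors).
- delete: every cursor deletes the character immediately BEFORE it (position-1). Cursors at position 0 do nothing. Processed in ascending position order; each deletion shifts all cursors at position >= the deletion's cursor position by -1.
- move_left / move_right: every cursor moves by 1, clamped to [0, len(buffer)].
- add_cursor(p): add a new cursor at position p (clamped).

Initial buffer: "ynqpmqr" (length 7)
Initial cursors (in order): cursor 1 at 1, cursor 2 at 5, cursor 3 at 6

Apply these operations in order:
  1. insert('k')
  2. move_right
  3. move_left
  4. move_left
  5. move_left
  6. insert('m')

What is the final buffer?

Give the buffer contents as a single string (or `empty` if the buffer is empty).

After op 1 (insert('k')): buffer="yknqpmkqkr" (len 10), cursors c1@2 c2@7 c3@9, authorship .1....2.3.
After op 2 (move_right): buffer="yknqpmkqkr" (len 10), cursors c1@3 c2@8 c3@10, authorship .1....2.3.
After op 3 (move_left): buffer="yknqpmkqkr" (len 10), cursors c1@2 c2@7 c3@9, authorship .1....2.3.
After op 4 (move_left): buffer="yknqpmkqkr" (len 10), cursors c1@1 c2@6 c3@8, authorship .1....2.3.
After op 5 (move_left): buffer="yknqpmkqkr" (len 10), cursors c1@0 c2@5 c3@7, authorship .1....2.3.
After op 6 (insert('m')): buffer="myknqpmmkmqkr" (len 13), cursors c1@1 c2@7 c3@10, authorship 1.1...2.23.3.

Answer: myknqpmmkmqkr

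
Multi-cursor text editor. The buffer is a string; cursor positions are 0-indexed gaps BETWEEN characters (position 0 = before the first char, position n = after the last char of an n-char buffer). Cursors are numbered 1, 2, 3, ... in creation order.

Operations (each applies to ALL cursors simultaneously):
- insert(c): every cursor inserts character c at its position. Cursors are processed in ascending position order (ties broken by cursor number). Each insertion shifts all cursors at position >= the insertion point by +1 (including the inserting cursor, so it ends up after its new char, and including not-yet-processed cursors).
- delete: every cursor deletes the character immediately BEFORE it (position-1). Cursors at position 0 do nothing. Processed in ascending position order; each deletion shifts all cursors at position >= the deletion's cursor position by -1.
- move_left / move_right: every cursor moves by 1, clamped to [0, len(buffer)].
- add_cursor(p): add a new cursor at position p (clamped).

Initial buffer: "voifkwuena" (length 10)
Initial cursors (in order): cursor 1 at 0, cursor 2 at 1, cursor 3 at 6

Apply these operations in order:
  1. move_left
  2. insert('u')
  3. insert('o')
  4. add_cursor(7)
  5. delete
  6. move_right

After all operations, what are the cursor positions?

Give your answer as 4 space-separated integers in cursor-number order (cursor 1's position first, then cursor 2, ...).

After op 1 (move_left): buffer="voifkwuena" (len 10), cursors c1@0 c2@0 c3@5, authorship ..........
After op 2 (insert('u')): buffer="uuvoifkuwuena" (len 13), cursors c1@2 c2@2 c3@8, authorship 12.....3.....
After op 3 (insert('o')): buffer="uuoovoifkuowuena" (len 16), cursors c1@4 c2@4 c3@11, authorship 1212.....33.....
After op 4 (add_cursor(7)): buffer="uuoovoifkuowuena" (len 16), cursors c1@4 c2@4 c4@7 c3@11, authorship 1212.....33.....
After op 5 (delete): buffer="uuvofkuwuena" (len 12), cursors c1@2 c2@2 c4@4 c3@7, authorship 12....3.....
After op 6 (move_right): buffer="uuvofkuwuena" (len 12), cursors c1@3 c2@3 c4@5 c3@8, authorship 12....3.....

Answer: 3 3 8 5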